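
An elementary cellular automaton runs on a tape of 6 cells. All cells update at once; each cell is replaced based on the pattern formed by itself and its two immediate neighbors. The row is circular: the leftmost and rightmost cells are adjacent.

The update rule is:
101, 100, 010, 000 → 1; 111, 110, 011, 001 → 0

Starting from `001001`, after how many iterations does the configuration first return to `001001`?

6

iteration 1: 101101
iteration 2: 010010
iteration 3: 011011
iteration 4: 100100
iteration 5: 110110
iteration 6: 001001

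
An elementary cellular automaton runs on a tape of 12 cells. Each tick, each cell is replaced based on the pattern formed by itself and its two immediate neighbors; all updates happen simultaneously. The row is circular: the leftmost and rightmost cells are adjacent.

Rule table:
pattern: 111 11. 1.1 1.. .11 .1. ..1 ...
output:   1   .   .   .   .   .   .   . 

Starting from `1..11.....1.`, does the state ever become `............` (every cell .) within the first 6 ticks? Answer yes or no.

yes

............
all cells are . at tick 1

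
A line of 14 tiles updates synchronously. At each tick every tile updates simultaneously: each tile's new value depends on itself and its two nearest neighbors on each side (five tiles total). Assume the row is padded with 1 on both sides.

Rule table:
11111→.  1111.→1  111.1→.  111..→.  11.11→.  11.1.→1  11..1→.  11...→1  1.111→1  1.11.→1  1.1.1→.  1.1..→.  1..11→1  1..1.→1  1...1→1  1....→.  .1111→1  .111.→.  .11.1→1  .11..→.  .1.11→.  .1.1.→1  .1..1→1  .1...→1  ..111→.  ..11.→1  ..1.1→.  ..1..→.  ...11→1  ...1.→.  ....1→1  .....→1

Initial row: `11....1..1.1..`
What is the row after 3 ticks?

1.1.1..11.1.11
.1.1.11111..11
1.1..11.1..1.1

1.1..11.1..1.1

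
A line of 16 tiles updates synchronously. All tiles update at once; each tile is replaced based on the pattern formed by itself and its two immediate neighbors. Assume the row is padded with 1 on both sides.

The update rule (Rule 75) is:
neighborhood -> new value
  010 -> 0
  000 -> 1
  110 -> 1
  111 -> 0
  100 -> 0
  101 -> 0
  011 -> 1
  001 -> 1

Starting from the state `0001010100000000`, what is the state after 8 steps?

0110111110000101

0110000001111111
0110111111000000
0110100001011111
0110001110010000
0110111010100111
0110101000001100
0110000011111101
0110111110000101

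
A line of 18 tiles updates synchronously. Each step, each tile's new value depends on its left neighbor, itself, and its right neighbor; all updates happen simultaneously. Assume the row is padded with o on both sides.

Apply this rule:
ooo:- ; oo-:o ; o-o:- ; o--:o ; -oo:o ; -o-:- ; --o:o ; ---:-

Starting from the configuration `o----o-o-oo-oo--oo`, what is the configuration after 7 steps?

oo--o----oo-ooooo-
-ooo-o--ooo-o---o-
-o-o--ooo-o--o-o--
----ooo-o--oo---oo
o--oo-o--ooooo-oo-
ooooo--ooo---o-oo-
----oooo-oo-o--oo-

----oooo-oo-o--oo-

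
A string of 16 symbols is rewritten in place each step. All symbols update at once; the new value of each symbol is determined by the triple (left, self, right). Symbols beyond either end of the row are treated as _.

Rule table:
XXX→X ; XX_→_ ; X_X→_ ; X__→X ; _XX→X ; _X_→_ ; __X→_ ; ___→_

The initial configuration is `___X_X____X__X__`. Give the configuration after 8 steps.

_____________X__

______X____X__X_
_______X____X__X
________X____X__
_________X____X_
__________X____X
___________X____
____________X___
_____________X__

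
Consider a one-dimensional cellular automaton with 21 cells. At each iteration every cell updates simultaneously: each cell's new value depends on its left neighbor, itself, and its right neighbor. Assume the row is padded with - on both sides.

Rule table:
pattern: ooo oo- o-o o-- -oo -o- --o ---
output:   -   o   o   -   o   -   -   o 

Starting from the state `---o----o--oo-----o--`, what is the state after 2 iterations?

oo---oo----oo-ooo---o
oo-o-oo-oo-oooo-o-o--

oo-o-oo-oo-oooo-o-o--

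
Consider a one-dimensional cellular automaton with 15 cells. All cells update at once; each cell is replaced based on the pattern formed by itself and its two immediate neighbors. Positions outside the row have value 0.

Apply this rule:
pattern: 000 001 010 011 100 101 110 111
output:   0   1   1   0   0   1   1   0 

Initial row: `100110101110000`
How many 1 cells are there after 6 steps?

8

101011110010000
111100010110000
000100111010000
001101001110000
010111010010000
111001110110000
count of 1: 8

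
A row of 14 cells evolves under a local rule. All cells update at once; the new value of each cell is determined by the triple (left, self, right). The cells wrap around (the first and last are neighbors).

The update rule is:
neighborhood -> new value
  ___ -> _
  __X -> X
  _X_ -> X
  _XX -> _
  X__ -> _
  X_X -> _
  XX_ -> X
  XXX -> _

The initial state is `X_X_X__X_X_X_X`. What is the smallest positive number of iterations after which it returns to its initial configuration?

2

X_X_X_XX_X_X__
X_X_X__X_X_X_X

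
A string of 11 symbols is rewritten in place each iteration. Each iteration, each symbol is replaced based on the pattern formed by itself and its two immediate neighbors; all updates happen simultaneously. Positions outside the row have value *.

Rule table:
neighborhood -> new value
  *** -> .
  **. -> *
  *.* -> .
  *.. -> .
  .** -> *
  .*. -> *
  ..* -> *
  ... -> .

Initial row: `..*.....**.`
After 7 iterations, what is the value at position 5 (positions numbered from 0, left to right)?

*

.**....***.
.**...**.*.
.**..***.*.
.**.**.*.*.
.**.**.*.*.  (fixed point — unchanged through iteration 7)
position 5 holds *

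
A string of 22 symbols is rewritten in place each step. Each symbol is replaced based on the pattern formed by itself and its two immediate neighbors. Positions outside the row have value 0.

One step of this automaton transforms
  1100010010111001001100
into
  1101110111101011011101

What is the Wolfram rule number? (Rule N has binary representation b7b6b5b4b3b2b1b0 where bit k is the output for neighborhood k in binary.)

111

position 11: 111 → 0  (bit 7 = 0)
position 1: 110 → 1  (bit 6 = 1)
position 9: 101 → 1  (bit 5 = 1)
position 2: 100 → 0  (bit 4 = 0)
position 0: 011 → 1  (bit 3 = 1)
position 5: 010 → 1  (bit 2 = 1)
position 4: 001 → 1  (bit 1 = 1)
position 3: 000 → 1  (bit 0 = 1)
bits b7..b0 = 01101111 = 111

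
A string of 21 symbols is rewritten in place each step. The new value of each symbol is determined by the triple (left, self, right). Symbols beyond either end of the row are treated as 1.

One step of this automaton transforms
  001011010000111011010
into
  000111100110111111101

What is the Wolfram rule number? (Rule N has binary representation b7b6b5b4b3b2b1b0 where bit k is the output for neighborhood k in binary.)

position 13: 111 → 1  (bit 7 = 1)
position 5: 110 → 1  (bit 6 = 1)
position 3: 101 → 1  (bit 5 = 1)
position 0: 100 → 0  (bit 4 = 0)
position 4: 011 → 1  (bit 3 = 1)
position 2: 010 → 0  (bit 2 = 0)
position 1: 001 → 0  (bit 1 = 0)
position 9: 000 → 1  (bit 0 = 1)
bits b7..b0 = 11101001 = 233

233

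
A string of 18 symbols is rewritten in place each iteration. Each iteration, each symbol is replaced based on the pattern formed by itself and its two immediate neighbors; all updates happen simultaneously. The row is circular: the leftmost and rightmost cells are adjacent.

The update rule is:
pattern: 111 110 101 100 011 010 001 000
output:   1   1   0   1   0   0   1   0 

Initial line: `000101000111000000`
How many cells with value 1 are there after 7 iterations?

iteration 1: 001000101011100000
iteration 2: 010101000001110000
iteration 3: 100000100010111000
iteration 4: 010001010100011101
iteration 5: 001010000010101100
iteration 6: 010001000100000110
iteration 7: 101010101010001011
count of 1: 9

9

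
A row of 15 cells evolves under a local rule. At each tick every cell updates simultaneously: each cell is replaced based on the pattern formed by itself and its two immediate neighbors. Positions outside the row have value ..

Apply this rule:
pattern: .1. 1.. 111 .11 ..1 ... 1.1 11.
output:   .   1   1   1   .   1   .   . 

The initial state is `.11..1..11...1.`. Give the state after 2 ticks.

.1.1..1.1.11..1
....1.....1.1..

....1.....1.1..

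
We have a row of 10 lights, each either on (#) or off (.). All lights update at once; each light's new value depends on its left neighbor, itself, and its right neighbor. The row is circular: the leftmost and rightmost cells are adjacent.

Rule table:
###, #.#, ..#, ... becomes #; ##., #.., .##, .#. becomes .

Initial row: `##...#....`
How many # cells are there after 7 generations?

3

...##..###
.##...#.#.
#...##.#..
..##..#..#
.#...#..#.
#..##..#..
..#...#..#
count of #: 3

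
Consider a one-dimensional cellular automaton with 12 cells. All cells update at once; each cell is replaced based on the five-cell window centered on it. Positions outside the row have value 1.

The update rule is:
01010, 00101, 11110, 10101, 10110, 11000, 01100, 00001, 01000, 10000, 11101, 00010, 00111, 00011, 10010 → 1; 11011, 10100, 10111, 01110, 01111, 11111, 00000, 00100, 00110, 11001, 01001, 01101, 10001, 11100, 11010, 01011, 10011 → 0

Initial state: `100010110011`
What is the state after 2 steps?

010100110110

010110110010
010100110110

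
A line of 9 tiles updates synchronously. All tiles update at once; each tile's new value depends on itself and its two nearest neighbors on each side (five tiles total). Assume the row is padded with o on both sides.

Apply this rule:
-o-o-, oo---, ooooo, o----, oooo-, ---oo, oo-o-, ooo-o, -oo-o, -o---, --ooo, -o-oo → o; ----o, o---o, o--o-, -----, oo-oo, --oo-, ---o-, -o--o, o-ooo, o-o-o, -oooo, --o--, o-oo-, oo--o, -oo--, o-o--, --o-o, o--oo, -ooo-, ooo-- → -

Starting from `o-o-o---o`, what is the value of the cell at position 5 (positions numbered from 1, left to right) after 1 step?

step 1: oo-o-o-oo
position 5 holds -

-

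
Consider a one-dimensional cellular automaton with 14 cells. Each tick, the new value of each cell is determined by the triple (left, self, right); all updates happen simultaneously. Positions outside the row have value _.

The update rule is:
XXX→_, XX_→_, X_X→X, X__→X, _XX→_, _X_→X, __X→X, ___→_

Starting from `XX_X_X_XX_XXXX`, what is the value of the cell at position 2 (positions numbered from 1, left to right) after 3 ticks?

tick 1: __XXXXX__X____
tick 2: _X_____XXXX___
tick 3: XXX___X____X__
position 2 holds X

X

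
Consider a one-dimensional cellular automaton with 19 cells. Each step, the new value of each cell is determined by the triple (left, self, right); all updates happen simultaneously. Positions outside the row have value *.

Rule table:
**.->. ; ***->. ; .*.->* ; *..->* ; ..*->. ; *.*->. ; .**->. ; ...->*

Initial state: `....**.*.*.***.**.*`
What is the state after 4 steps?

..****.***********.

step 1: ***....*.*.........
step 2: ...***.*.*********.
step 3: **.....*...........
step 4: ..****.***********.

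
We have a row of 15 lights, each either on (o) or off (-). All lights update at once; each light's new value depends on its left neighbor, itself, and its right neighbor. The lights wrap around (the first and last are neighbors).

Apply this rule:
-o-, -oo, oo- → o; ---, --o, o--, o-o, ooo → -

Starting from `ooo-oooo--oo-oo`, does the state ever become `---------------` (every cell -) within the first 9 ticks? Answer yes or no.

no

--o-o--o--oo-o-
--o-o--o--oo-o-  (fixed point — unchanged through tick 9)
tick 9 is --o-o--o--oo-o-, still not uniform -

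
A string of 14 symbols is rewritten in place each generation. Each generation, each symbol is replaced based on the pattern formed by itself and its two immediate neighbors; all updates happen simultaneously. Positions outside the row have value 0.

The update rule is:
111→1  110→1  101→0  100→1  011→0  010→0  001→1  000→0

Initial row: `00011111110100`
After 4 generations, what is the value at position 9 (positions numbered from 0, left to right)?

1

generation 1: 00101111110010
generation 2: 01000111111101
generation 3: 10101011111100
generation 4: 00000001111110
position 9 holds 1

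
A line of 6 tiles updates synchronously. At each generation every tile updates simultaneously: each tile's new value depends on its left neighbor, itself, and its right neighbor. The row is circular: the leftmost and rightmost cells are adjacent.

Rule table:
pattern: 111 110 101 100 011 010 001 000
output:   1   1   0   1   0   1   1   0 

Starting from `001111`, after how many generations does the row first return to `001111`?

6

110111
110011
111101
111100
011111
001111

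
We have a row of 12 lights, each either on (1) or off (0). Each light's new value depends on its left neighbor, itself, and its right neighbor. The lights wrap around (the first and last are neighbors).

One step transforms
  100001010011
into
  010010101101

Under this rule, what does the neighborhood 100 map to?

1

At position 1 the neighborhood is 100; the next row has 1 there.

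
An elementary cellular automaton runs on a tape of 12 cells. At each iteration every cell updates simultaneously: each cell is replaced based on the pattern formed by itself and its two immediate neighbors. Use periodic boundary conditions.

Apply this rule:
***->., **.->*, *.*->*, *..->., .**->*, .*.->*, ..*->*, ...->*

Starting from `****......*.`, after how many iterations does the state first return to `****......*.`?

*..*.*******
*.****......
***..*.*****
..*.****....
*****..*.***
....*.****..
*******..*.*
......*.****
.********..*
**......*.**
.*.********.
****......*.

12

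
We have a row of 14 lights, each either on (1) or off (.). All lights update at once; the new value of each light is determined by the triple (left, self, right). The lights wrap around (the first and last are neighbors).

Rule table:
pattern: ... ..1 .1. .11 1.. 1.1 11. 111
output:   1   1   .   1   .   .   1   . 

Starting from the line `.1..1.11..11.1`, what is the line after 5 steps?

step 1: ...1..11.111..
step 2: 111..111.1.1.1
step 3: ..1.11.1.....1
step 4: .1..11...1111.
step 5: 1..111.111..1.

1..111.111..1.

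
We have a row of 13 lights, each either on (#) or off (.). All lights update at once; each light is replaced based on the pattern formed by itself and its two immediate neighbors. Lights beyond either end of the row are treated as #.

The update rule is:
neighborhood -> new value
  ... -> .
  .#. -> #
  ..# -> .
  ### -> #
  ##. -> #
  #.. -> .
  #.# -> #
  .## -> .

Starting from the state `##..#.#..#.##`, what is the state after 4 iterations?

##....#.....#

##..###..##.#
##...##...##.
##....#....##
##....#.....#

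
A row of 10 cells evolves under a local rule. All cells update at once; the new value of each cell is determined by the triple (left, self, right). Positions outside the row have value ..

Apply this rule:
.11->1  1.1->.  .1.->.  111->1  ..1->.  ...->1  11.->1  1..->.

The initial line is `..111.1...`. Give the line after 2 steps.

step 1: 1.111...11
step 2: ..111.1.11

..111.1.11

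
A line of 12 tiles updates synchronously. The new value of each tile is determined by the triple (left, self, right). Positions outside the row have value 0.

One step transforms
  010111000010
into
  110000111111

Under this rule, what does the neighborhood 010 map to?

1

At position 1 the neighborhood is 010; the next row has 1 there.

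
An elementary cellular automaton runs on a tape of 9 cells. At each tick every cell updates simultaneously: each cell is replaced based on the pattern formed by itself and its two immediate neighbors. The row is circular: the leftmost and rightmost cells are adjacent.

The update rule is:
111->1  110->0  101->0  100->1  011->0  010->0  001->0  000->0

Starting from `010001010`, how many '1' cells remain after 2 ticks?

001000001
100100000
count of 1: 2

2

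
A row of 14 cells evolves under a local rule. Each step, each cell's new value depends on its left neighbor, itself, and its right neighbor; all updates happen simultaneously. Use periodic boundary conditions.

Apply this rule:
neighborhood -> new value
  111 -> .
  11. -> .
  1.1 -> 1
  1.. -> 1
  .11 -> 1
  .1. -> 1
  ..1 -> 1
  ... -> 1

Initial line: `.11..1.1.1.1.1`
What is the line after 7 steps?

step 1: 11.11111111111
step 2: ..11..........
step 3: 111.1111111111
step 4: ...11.........
step 5: 1111.111111111
step 6: ....11........
step 7: 11111.11111111

11111.11111111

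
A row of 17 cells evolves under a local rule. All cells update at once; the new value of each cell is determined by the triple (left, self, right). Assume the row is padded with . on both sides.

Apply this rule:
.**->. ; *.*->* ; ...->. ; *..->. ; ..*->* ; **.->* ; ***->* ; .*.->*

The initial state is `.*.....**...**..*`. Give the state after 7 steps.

**....*.*..*.*.**
.*...****.*****.*
**..*.****.******
.*.***.****.*****
***.***.****.****
.***.***.****.***
*.***.***.****.**

*.***.***.****.**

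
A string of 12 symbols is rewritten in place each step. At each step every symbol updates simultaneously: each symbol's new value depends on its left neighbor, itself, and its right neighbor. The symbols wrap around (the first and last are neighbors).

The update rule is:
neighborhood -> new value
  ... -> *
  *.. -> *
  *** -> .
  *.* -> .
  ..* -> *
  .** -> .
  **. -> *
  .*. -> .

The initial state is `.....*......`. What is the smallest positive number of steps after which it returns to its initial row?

*****.******
....*.......
****.*******
...*........
***.********
..*.........
**.*********
.*..........
*.**********
*...........
.***********
...........*
***********.
..........*.
**********.*
.........*..
*********.**
........*...
********.***
.......*....
*******.****
......*.....
******.*****
.....*......

24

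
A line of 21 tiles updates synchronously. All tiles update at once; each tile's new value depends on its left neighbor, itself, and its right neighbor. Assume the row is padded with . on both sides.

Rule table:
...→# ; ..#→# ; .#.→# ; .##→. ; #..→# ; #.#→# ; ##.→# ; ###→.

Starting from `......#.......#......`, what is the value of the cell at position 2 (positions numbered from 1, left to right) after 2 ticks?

.

tick 1: #####################
tick 2: ....................#
position 2 holds .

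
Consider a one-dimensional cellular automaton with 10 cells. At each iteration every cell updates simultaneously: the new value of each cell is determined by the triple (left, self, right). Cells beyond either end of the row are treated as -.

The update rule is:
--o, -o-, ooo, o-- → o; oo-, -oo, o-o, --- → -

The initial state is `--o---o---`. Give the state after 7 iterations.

-ooo------

-ooo-ooo--
o-o---o-o-
o-oo-oo-oo
o---------
oo--------
--o-------
-ooo------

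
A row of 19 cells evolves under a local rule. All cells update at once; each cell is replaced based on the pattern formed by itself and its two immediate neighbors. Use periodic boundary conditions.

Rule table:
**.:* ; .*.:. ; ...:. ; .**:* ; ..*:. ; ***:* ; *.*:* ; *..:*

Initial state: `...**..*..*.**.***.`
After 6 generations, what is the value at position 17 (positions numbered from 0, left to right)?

*

generation 1: ...***..*..********
generation 2: *..****..*.********
generation 3: **.*****..*********
generation 4: *********.*********
generation 5: *******************
generation 6: *******************
position 17 holds *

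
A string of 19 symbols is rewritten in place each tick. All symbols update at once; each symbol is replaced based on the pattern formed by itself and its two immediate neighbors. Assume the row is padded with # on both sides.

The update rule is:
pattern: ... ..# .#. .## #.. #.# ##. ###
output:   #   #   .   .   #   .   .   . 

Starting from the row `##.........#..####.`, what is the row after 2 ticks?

##............#####

..#########.##.....
##............#####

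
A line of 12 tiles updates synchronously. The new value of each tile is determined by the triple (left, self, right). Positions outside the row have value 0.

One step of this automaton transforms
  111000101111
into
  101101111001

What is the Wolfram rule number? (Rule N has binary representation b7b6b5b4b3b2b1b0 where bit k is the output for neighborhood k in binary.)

126

position 1: 111 → 0  (bit 7 = 0)
position 2: 110 → 1  (bit 6 = 1)
position 7: 101 → 1  (bit 5 = 1)
position 3: 100 → 1  (bit 4 = 1)
position 0: 011 → 1  (bit 3 = 1)
position 6: 010 → 1  (bit 2 = 1)
position 5: 001 → 1  (bit 1 = 1)
position 4: 000 → 0  (bit 0 = 0)
bits b7..b0 = 01111110 = 126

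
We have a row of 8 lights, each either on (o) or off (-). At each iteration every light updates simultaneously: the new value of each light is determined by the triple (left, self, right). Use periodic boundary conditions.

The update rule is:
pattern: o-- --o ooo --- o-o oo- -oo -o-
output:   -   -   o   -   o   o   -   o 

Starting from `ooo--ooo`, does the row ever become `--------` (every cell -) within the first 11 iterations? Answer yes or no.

no

iteration 1: ooo---oo
iteration 2: ooo----o
iteration 3: ooo-----
iteration 4: -oo-----
iteration 5: --o-----
iteration 6: --o-----  (fixed point — unchanged through iteration 11)
iteration 11 is --o-----, still not uniform -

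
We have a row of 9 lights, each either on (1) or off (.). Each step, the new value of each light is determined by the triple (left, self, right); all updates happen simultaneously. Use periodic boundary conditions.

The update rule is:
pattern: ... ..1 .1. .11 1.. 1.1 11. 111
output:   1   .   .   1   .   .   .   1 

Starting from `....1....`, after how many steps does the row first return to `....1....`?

111...111
11..1.111
1.....111
..111.111
..11..11.
1.1...1..
....1....

7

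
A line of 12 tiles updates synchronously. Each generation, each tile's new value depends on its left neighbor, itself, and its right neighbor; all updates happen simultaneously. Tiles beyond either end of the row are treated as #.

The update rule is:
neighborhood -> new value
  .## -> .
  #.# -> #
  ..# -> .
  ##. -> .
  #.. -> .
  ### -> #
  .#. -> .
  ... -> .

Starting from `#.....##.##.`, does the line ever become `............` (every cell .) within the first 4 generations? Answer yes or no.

yes

........#..#
............
all cells are . at generation 2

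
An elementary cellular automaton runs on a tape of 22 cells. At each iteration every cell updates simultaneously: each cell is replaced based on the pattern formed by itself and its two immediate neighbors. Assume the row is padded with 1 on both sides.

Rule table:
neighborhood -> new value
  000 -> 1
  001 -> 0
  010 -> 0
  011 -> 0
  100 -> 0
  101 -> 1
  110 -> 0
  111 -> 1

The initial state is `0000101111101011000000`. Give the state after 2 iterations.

1000001010101001001101

iteration 1: 0110010111010100011110
iteration 2: 1000001010101001001101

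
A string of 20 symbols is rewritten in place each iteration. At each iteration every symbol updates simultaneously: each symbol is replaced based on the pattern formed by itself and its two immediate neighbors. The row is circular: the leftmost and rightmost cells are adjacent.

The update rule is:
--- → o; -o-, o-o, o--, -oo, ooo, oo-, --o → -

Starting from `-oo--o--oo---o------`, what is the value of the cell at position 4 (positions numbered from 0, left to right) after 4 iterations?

o

-----------o---ooooo
-ooooooooo---o------
-----------o---ooooo  (repeats iteration 1; period 2)
iteration 4: -ooooooooo---o------
position 4 holds o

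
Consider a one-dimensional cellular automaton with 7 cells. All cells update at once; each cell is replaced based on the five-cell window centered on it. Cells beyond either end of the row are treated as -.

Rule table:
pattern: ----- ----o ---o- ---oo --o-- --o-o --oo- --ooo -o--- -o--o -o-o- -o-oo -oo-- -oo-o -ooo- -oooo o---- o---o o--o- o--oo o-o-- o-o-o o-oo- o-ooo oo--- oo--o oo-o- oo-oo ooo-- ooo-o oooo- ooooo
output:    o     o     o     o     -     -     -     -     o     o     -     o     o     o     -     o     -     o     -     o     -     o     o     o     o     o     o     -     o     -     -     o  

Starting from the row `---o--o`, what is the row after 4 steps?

--oooo-

ooo-o--
---o-o-
ooo---o
--oooo-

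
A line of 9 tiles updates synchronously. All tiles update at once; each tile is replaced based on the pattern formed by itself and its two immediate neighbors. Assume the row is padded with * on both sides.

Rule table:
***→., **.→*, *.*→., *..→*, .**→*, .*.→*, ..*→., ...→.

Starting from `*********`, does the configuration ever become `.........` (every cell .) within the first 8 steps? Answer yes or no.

yes

step 1: .........
all cells are . at step 1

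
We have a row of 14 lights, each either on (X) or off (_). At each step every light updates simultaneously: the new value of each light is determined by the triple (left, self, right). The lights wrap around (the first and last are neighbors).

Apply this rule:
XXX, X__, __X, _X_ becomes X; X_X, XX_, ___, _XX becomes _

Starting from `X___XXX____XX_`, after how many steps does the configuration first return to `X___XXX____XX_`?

step 1: XX_X_X_X__X___
step 2: ___X_X_XXXXX_X
step 3: X_XX_X__XXX__X
step 4: _____XXX_X_XX_
step 5: ____X_X__X___X
step 6: X__XX_XXXXX_XX
step 7: _XX____XXX___X
step 8: ___X__X_X_X_XX
step 9: X_XXXXX_X_X___
step 10: X__XXX__X_XX_X
step 11: _XX_X_XXX_____
step 12: X___X__X_X____
step 13: XX_XXXXX_XX__X
step 14: X___XXX____XX_

14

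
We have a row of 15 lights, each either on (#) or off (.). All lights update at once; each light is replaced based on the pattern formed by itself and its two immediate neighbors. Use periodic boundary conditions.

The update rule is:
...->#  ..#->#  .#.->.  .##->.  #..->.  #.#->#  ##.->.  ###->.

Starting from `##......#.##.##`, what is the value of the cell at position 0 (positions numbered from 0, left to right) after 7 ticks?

...#####.#..#..
###.....#..#..#
....####..#..#.
####.....#..#..
.....####..#..#
.####.....#..#.
#.....####..#..
position 0 holds #

#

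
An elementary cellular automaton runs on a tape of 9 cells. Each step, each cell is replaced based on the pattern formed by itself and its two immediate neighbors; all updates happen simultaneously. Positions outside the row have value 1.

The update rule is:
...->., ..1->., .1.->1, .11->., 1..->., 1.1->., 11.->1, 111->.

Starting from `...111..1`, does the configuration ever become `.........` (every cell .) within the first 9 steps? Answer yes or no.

.....1...
.....1...  (fixed point — unchanged through step 9)
step 9 is .....1..., still not uniform .

no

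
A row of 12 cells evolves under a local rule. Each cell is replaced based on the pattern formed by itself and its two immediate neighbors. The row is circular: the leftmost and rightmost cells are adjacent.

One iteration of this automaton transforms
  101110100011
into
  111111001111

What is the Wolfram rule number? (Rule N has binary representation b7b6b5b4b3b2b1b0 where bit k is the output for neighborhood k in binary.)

235

position 3: 111 → 1  (bit 7 = 1)
position 0: 110 → 1  (bit 6 = 1)
position 1: 101 → 1  (bit 5 = 1)
position 7: 100 → 0  (bit 4 = 0)
position 2: 011 → 1  (bit 3 = 1)
position 6: 010 → 0  (bit 2 = 0)
position 9: 001 → 1  (bit 1 = 1)
position 8: 000 → 1  (bit 0 = 1)
bits b7..b0 = 11101011 = 235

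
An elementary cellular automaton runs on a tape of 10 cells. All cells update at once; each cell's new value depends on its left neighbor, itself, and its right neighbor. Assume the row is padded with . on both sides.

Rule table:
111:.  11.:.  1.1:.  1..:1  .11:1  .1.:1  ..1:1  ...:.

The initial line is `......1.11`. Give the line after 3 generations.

...11.111.

.....11.1.
....11..11
...11.111.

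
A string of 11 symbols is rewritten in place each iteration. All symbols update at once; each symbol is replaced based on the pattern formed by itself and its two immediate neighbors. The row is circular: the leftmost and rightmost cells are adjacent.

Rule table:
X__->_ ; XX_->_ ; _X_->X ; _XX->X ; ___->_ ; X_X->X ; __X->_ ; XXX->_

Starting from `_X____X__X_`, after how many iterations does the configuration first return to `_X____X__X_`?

1

_X____X__X_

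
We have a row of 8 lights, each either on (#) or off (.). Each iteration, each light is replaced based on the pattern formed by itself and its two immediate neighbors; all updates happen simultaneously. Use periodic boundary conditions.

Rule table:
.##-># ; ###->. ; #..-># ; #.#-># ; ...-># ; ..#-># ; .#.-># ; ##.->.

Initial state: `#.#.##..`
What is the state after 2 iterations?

.....##.

#####.##
.....##.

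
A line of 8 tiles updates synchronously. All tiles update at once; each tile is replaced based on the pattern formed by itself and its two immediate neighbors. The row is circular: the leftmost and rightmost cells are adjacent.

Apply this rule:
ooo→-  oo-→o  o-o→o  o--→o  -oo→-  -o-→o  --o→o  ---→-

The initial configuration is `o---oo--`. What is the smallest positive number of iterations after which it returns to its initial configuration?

3

oo-o-ooo
-oooo---
o---oo--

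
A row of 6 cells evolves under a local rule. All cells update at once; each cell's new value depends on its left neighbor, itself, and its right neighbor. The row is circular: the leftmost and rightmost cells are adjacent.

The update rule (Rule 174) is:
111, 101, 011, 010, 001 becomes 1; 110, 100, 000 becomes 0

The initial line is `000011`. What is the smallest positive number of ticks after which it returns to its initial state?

tick 1: 000110
tick 2: 001100
tick 3: 011000
tick 4: 110000
tick 5: 100001
tick 6: 000011

6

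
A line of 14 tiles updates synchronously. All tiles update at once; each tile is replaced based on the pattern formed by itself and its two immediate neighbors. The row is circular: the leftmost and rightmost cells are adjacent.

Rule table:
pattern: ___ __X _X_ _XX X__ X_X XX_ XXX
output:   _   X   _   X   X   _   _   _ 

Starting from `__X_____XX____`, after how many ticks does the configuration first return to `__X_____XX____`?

_X_X___XX_X___
X___X_XX___X__
_X_X__X_X_X_XX
____XX______X_
___XX_X____X_X
X_XX___X__X___
__X_X_X_XX_X_X
XX______X_____
X_X____X_X___X
___X__X___X_XX
X_X_XX_X_X__X_
____X_____XX__
___X_X___XX_X_
__X___X_XX___X
XX_X_X__X_X_X_
X_____XX______
_X___XX_X____X
__X_XX___X__X_
_X__X_X_X_XX_X
__XX______X___
_XX_X____X_X__
XX___X__X___X_
X_X_X_XX_X_X__
______X_____XX
X____X_X___XX_
_X__X___X_XX__
X_XX_X_X__X_X_
__X_____XX____

28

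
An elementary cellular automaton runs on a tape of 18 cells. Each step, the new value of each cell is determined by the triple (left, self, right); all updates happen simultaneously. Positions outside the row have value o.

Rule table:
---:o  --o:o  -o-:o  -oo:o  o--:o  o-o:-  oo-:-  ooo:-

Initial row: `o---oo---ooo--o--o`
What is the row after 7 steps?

step 1: -oooo-oooo--oooooo
step 2: -o----o---ooo-----
step 3: -oooooooooo--ooooo
step 4: -o---------ooo----
step 5: -ooooooooooo--oooo
step 6: -o----------ooo---
step 7: -oooooooooooo--ooo

-oooooooooooo--ooo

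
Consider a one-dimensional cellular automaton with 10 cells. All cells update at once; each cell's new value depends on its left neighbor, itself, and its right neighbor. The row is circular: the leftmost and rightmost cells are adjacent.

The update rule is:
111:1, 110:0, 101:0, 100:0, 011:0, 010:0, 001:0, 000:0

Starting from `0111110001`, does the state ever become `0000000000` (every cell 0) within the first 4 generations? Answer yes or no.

generation 1: 0011100000
generation 2: 0001000000
generation 3: 0000000000
all cells are 0 at generation 3

yes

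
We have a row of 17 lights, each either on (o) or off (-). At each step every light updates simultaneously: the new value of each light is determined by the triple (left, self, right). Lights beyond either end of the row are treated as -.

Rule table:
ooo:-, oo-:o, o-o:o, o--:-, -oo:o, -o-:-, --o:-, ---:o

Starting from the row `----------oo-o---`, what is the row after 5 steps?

step 1: ooooooooo-ooo--oo
step 2: o-------ooo-o--oo
step 3: --ooooo-o-oo---oo
step 4: o-o---oo-ooo-o-oo
step 5: -o--o-oooo-oo-ooo

-o--o-oooo-oo-ooo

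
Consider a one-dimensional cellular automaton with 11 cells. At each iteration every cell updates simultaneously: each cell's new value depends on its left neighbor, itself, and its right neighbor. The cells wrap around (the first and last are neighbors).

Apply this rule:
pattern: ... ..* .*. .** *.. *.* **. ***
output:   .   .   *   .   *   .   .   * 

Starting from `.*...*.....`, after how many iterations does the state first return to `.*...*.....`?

22

.**..**....
...*...*...
...**..**..
.....*...*.
.....**..**
*......*...
**.....**..
..*......*.
..**.....**
*...*......
**..**.....
..*...*....
..**..**...
....*...*..
....**..**.
......*...*
*.....**..*
.*......*..
.**.....**.
...*......*
*..**.....*
.*...*.....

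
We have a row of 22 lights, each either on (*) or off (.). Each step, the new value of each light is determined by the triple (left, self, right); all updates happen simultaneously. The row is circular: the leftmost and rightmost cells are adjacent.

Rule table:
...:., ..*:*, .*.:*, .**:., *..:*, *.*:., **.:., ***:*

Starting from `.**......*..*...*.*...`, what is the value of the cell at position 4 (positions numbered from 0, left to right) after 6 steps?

*..*....******.**.**..
*****..*.****.......**
****.***..**.*.....*.*
***...*.**...**...**..
.*.*.**...*.*..*.*..**
.*.*...*.**.****.***..
position 4 holds .

.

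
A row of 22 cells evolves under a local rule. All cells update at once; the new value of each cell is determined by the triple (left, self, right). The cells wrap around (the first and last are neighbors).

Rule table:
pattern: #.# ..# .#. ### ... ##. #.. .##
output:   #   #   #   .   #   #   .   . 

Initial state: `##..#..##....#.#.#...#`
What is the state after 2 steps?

step 1: .#.##.#.#.########.##.
step 2: ###.######.......##.#.

###.######.......##.#.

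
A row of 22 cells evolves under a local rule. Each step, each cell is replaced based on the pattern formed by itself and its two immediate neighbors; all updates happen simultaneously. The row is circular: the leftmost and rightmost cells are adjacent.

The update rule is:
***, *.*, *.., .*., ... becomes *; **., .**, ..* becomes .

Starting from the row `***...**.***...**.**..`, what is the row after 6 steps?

*.******.**...***.**.*

step 1: .*.**...*.*.**...*..*.
step 2: .**..**.****..**.**.**
step 3: *..*...*.**.*...*..*..
step 4: **.***.**..****.**.**.
step 5: ..*.*.*..*..**.*..*..*
step 6: *.******.**...***.**.*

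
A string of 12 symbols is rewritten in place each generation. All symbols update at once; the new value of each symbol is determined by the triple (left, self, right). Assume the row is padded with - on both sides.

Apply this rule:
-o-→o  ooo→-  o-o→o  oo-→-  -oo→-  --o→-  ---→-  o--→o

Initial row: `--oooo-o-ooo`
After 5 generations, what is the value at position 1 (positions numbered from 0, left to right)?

-

------ooo---
---------o--
---------oo-
-----------o
-----------o
position 1 holds -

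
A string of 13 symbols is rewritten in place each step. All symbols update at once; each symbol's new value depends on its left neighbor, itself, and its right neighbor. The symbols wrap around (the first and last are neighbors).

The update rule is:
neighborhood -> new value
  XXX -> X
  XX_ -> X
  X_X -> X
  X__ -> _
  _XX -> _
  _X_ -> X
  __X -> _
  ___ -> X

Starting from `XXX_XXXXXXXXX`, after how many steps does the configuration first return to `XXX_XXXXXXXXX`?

13

XXXX_XXXXXXXX
XXXXX_XXXXXXX
XXXXXX_XXXXXX
XXXXXXX_XXXXX
XXXXXXXX_XXXX
XXXXXXXXX_XXX
XXXXXXXXXX_XX
XXXXXXXXXXX_X
XXXXXXXXXXXX_
_XXXXXXXXXXXX
X_XXXXXXXXXXX
XX_XXXXXXXXXX
XXX_XXXXXXXXX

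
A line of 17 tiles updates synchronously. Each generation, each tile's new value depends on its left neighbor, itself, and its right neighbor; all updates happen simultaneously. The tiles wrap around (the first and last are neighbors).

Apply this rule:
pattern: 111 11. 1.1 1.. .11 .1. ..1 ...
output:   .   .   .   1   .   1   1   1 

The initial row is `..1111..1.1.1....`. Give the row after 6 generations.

..1111...........

generation 1: 11....111.1.11111
generation 2: ..1111....1......
generation 3: 11....11111111111
generation 4: ..1111...........
generation 5: 11....11111111111  (repeats generation 3; period 2)
generation 6: ..1111...........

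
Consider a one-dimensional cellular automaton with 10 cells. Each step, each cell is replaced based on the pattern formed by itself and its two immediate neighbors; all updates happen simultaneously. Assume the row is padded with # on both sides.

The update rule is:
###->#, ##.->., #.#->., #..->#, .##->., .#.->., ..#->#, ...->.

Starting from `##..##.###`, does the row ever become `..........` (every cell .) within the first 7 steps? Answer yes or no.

yes

#.##....##
....#..#.#
#..#.##...
.##....#.#
...#..#...
#.#.##.#.#
..........
all cells are . at step 7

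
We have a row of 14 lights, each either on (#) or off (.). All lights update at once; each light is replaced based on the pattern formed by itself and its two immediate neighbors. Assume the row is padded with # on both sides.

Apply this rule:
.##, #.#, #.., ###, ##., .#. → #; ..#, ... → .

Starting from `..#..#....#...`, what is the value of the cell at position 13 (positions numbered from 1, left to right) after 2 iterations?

iteration 1: #.##.##...##..
iteration 2: ########..###.
position 13 holds #

#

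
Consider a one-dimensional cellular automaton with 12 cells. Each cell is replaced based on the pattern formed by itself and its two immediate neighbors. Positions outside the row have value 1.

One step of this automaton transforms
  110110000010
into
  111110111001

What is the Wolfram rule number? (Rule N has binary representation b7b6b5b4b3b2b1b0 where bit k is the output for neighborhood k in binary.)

233

position 0: 111 → 1  (bit 7 = 1)
position 1: 110 → 1  (bit 6 = 1)
position 2: 101 → 1  (bit 5 = 1)
position 5: 100 → 0  (bit 4 = 0)
position 3: 011 → 1  (bit 3 = 1)
position 10: 010 → 0  (bit 2 = 0)
position 9: 001 → 0  (bit 1 = 0)
position 6: 000 → 1  (bit 0 = 1)
bits b7..b0 = 11101001 = 233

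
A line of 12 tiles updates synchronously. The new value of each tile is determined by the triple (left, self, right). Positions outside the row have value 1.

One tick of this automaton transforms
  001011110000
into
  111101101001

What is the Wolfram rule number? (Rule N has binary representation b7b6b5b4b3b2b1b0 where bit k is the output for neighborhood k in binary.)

182

position 5: 111 → 1  (bit 7 = 1)
position 7: 110 → 0  (bit 6 = 0)
position 3: 101 → 1  (bit 5 = 1)
position 0: 100 → 1  (bit 4 = 1)
position 4: 011 → 0  (bit 3 = 0)
position 2: 010 → 1  (bit 2 = 1)
position 1: 001 → 1  (bit 1 = 1)
position 9: 000 → 0  (bit 0 = 0)
bits b7..b0 = 10110110 = 182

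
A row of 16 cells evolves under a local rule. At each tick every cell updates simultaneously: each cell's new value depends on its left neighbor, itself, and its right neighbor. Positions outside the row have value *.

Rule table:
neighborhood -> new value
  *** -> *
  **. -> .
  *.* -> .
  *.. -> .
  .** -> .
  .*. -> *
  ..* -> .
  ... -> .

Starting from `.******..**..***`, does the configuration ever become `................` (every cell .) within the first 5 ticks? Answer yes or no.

yes

..****........**
...**..........*
................
all cells are . at tick 3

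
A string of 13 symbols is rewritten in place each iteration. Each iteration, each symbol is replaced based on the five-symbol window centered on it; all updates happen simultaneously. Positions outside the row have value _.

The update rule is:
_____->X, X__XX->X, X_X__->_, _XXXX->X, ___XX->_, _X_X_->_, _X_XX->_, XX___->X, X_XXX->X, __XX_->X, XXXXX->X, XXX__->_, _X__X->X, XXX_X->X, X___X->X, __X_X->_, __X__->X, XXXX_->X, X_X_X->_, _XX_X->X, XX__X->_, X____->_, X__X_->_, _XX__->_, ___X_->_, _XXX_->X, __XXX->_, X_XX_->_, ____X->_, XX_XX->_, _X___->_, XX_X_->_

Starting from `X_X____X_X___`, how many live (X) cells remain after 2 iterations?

iteration 1: ____________X
iteration 2: XXXXXXXXXX__X
count of X: 11

11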